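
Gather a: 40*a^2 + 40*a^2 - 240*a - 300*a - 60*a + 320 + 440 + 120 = 80*a^2 - 600*a + 880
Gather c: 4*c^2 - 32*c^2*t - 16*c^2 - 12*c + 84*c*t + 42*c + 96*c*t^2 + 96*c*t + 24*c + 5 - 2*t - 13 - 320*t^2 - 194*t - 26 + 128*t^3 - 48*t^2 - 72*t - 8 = c^2*(-32*t - 12) + c*(96*t^2 + 180*t + 54) + 128*t^3 - 368*t^2 - 268*t - 42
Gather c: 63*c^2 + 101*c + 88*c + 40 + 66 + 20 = 63*c^2 + 189*c + 126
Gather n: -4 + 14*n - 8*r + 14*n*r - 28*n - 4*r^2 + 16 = n*(14*r - 14) - 4*r^2 - 8*r + 12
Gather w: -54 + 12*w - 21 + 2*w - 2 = 14*w - 77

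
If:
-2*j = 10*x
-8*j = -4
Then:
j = 1/2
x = -1/10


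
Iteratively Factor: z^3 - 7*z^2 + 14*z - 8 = (z - 1)*(z^2 - 6*z + 8) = (z - 2)*(z - 1)*(z - 4)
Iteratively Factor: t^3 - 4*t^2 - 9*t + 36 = (t - 3)*(t^2 - t - 12) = (t - 3)*(t + 3)*(t - 4)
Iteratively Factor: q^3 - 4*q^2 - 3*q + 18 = (q - 3)*(q^2 - q - 6) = (q - 3)*(q + 2)*(q - 3)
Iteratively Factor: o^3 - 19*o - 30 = (o + 2)*(o^2 - 2*o - 15) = (o + 2)*(o + 3)*(o - 5)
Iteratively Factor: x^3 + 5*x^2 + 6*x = (x)*(x^2 + 5*x + 6) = x*(x + 2)*(x + 3)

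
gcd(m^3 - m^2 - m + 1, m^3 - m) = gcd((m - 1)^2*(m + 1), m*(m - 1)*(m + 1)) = m^2 - 1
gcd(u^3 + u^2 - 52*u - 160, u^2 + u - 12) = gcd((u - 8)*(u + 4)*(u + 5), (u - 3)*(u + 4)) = u + 4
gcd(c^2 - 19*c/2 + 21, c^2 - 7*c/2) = c - 7/2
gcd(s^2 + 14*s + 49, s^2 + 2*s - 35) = s + 7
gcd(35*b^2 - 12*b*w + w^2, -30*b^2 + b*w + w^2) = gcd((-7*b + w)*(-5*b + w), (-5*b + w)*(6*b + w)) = -5*b + w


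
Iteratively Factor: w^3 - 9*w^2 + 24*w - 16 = (w - 4)*(w^2 - 5*w + 4) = (w - 4)^2*(w - 1)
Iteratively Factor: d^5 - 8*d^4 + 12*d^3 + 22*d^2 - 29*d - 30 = (d - 2)*(d^4 - 6*d^3 + 22*d + 15) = (d - 3)*(d - 2)*(d^3 - 3*d^2 - 9*d - 5) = (d - 5)*(d - 3)*(d - 2)*(d^2 + 2*d + 1) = (d - 5)*(d - 3)*(d - 2)*(d + 1)*(d + 1)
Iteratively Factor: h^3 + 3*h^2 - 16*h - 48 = (h + 4)*(h^2 - h - 12) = (h + 3)*(h + 4)*(h - 4)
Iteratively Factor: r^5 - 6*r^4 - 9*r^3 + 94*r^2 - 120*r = (r - 3)*(r^4 - 3*r^3 - 18*r^2 + 40*r) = (r - 3)*(r - 2)*(r^3 - r^2 - 20*r) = r*(r - 3)*(r - 2)*(r^2 - r - 20) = r*(r - 3)*(r - 2)*(r + 4)*(r - 5)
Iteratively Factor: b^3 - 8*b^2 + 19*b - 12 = (b - 3)*(b^2 - 5*b + 4) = (b - 3)*(b - 1)*(b - 4)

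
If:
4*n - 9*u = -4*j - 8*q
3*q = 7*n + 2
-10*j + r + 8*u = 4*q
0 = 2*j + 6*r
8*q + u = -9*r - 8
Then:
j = -540/587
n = -451/587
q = -661/587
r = 180/587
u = -1028/587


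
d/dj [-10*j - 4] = -10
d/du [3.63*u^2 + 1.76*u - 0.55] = 7.26*u + 1.76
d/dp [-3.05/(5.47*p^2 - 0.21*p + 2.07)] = (33.367*p - 0.6405)/(5.47*p^2 - 0.21*p + 2.07)^2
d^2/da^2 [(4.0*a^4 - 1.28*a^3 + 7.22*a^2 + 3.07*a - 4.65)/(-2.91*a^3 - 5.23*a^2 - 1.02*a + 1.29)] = (2.27373675443232e-13*a^7 - 356.318372*a^6 - 396.902178000001*a^5 + 515.374001999999*a^4 + 784.32745*a^3 + 325.415826*a^2 + 142.075224*a + 40.311414)/(24.642171*a^9 + 132.864489*a^8 + 264.703203*a^7 + 203.426236*a^6 - 25.014816*a^5 - 112.505715*a^4 - 25.701003*a^3 + 22.083381*a^2 + 5.092146*a - 2.146689)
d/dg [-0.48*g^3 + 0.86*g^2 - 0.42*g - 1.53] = -1.44*g^2 + 1.72*g - 0.42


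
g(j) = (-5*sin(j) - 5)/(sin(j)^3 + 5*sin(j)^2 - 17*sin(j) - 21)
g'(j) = (-5*sin(j) - 5)*(-3*sin(j)^2*cos(j) - 10*sin(j)*cos(j) + 17*cos(j))/(sin(j)^3 + 5*sin(j)^2 - 17*sin(j) - 21)^2 - 5*cos(j)/(sin(j)^3 + 5*sin(j)^2 - 17*sin(j) - 21) = 10*(sin(j) + 2)*cos(j)/((sin(j) - 3)^2*(sin(j) + 7)^2)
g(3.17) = 0.24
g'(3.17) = -0.04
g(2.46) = 0.28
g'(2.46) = -0.06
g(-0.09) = 0.23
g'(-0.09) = 0.04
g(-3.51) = 0.26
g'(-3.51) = -0.06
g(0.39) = 0.26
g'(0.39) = 0.06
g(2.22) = 0.29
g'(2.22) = -0.06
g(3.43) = 0.23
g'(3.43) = -0.03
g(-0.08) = 0.23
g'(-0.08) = 0.04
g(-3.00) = 0.23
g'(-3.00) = -0.04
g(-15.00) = 0.22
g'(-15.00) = -0.02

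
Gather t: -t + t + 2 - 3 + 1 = 0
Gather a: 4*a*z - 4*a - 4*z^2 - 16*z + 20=a*(4*z - 4) - 4*z^2 - 16*z + 20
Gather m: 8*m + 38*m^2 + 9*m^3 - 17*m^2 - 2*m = 9*m^3 + 21*m^2 + 6*m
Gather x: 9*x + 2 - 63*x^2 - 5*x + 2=-63*x^2 + 4*x + 4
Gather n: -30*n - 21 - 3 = -30*n - 24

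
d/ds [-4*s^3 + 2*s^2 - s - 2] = -12*s^2 + 4*s - 1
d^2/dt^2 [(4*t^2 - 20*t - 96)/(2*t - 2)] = -112/(t^3 - 3*t^2 + 3*t - 1)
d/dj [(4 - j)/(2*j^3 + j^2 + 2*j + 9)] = (-2*j^3 - j^2 - 2*j + 2*(j - 4)*(3*j^2 + j + 1) - 9)/(2*j^3 + j^2 + 2*j + 9)^2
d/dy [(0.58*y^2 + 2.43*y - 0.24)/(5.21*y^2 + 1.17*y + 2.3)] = (-11.9817*y^2 + 5.1688*y + 5.8698)/(27.1441*y^4 + 12.1914*y^3 + 25.3349*y^2 + 5.382*y + 5.29)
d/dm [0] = 0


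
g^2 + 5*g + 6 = (g + 2)*(g + 3)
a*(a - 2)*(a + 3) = a^3 + a^2 - 6*a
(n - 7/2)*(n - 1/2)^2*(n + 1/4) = n^4 - 17*n^3/4 + 21*n^2/8 + n/16 - 7/32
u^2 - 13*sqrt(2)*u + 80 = (u - 8*sqrt(2))*(u - 5*sqrt(2))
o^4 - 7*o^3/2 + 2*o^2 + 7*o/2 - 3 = (o - 2)*(o - 3/2)*(o - 1)*(o + 1)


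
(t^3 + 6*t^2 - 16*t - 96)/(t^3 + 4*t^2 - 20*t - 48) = (t + 4)/(t + 2)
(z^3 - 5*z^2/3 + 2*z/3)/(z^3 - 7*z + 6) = z*(3*z - 2)/(3*(z^2 + z - 6))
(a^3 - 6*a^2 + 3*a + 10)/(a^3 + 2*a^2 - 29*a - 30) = (a - 2)/(a + 6)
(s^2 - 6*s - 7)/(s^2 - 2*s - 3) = (s - 7)/(s - 3)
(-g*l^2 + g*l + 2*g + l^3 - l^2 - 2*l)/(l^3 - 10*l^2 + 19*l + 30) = (-g*l + 2*g + l^2 - 2*l)/(l^2 - 11*l + 30)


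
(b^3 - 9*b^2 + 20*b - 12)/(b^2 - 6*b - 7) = (-b^3 + 9*b^2 - 20*b + 12)/(-b^2 + 6*b + 7)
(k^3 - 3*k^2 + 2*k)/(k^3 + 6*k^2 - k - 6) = k*(k - 2)/(k^2 + 7*k + 6)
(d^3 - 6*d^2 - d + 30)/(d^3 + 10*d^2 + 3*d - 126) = (d^2 - 3*d - 10)/(d^2 + 13*d + 42)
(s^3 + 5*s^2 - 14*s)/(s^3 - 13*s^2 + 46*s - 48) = s*(s + 7)/(s^2 - 11*s + 24)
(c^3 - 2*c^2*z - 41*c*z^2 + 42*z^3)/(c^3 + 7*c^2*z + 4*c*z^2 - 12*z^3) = (c - 7*z)/(c + 2*z)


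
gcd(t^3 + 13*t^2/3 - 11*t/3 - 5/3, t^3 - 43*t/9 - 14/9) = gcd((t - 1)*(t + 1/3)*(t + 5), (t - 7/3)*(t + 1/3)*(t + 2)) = t + 1/3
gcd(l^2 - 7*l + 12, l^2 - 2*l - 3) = l - 3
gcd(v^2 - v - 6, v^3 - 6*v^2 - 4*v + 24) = v + 2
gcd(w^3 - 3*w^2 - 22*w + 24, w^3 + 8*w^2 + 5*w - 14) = w - 1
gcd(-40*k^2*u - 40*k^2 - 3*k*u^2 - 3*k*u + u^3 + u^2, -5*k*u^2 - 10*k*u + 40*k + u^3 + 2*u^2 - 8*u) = 1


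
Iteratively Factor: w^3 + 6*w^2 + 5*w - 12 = (w + 4)*(w^2 + 2*w - 3) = (w - 1)*(w + 4)*(w + 3)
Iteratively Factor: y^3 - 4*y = (y - 2)*(y^2 + 2*y) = y*(y - 2)*(y + 2)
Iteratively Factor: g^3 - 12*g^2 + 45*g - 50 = (g - 5)*(g^2 - 7*g + 10) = (g - 5)*(g - 2)*(g - 5)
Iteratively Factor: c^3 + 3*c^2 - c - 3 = (c - 1)*(c^2 + 4*c + 3) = (c - 1)*(c + 3)*(c + 1)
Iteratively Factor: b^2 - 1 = (b + 1)*(b - 1)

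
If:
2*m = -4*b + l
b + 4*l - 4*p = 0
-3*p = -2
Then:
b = 8/51 - 8*m/17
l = 2*m/17 + 32/51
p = 2/3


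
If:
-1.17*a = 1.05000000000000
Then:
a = -0.90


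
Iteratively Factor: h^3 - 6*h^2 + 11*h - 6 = (h - 3)*(h^2 - 3*h + 2) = (h - 3)*(h - 2)*(h - 1)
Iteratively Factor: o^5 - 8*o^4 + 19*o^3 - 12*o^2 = (o)*(o^4 - 8*o^3 + 19*o^2 - 12*o) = o*(o - 4)*(o^3 - 4*o^2 + 3*o) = o*(o - 4)*(o - 3)*(o^2 - o) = o^2*(o - 4)*(o - 3)*(o - 1)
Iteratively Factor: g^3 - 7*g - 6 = (g - 3)*(g^2 + 3*g + 2) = (g - 3)*(g + 1)*(g + 2)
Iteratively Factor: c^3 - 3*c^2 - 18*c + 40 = (c - 2)*(c^2 - c - 20) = (c - 2)*(c + 4)*(c - 5)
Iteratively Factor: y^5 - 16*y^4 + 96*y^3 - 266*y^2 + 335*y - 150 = (y - 2)*(y^4 - 14*y^3 + 68*y^2 - 130*y + 75) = (y - 5)*(y - 2)*(y^3 - 9*y^2 + 23*y - 15) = (y - 5)*(y - 3)*(y - 2)*(y^2 - 6*y + 5) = (y - 5)*(y - 3)*(y - 2)*(y - 1)*(y - 5)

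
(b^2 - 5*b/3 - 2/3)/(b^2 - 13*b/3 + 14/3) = (3*b + 1)/(3*b - 7)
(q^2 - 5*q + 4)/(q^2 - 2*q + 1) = (q - 4)/(q - 1)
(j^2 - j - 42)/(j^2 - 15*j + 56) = (j + 6)/(j - 8)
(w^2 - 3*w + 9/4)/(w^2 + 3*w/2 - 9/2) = (w - 3/2)/(w + 3)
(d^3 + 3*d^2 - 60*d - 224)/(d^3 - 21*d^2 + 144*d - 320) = (d^2 + 11*d + 28)/(d^2 - 13*d + 40)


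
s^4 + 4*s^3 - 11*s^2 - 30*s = s*(s - 3)*(s + 2)*(s + 5)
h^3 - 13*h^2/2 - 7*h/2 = h*(h - 7)*(h + 1/2)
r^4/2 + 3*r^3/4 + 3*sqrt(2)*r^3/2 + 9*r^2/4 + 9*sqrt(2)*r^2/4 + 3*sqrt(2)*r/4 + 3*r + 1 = (r/2 + sqrt(2)/2)*(r + 1/2)*(r + 1)*(r + 2*sqrt(2))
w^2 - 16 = (w - 4)*(w + 4)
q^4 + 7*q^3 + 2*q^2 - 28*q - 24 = (q - 2)*(q + 1)*(q + 2)*(q + 6)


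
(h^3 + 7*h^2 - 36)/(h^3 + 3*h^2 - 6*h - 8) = (h^2 + 9*h + 18)/(h^2 + 5*h + 4)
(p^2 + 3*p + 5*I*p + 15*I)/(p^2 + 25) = (p + 3)/(p - 5*I)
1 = 1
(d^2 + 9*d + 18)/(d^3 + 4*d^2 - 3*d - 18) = (d + 6)/(d^2 + d - 6)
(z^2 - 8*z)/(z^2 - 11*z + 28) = z*(z - 8)/(z^2 - 11*z + 28)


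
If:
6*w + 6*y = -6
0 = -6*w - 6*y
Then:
No Solution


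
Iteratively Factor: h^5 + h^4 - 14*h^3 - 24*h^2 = (h - 4)*(h^4 + 5*h^3 + 6*h^2) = h*(h - 4)*(h^3 + 5*h^2 + 6*h) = h^2*(h - 4)*(h^2 + 5*h + 6) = h^2*(h - 4)*(h + 2)*(h + 3)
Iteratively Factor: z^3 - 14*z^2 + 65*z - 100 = (z - 5)*(z^2 - 9*z + 20) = (z - 5)^2*(z - 4)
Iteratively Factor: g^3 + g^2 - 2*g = (g + 2)*(g^2 - g) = g*(g + 2)*(g - 1)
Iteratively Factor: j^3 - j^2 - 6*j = (j - 3)*(j^2 + 2*j) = (j - 3)*(j + 2)*(j)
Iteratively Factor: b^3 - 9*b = (b + 3)*(b^2 - 3*b) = b*(b + 3)*(b - 3)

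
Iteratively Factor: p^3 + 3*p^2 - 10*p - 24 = (p + 2)*(p^2 + p - 12) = (p + 2)*(p + 4)*(p - 3)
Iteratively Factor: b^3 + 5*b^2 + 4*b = (b)*(b^2 + 5*b + 4) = b*(b + 1)*(b + 4)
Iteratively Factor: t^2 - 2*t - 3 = (t + 1)*(t - 3)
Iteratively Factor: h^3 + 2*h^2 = (h)*(h^2 + 2*h) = h*(h + 2)*(h)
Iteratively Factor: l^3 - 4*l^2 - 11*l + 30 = (l - 2)*(l^2 - 2*l - 15) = (l - 5)*(l - 2)*(l + 3)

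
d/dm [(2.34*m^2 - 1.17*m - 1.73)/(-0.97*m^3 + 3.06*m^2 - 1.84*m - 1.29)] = (2.2698*m^4 - 2.2698*m^3 - 5.7597*m^2 + 4.5504*m - 1.6739)/(0.9409*m^6 - 5.9364*m^5 + 12.9332*m^4 - 8.7582*m^3 - 4.5092*m^2 + 4.7472*m + 1.6641)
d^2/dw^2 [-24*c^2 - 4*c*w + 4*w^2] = 8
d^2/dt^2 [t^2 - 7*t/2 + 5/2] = 2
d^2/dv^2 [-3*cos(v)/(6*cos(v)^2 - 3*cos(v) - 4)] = (-54*(1 - cos(v)^2)^2 - 108*cos(v)^5 - 216*cos(v)^3 - 72*cos(v)^2 + 384*cos(v) - 18)/(-6*cos(v)^2 + 3*cos(v) + 4)^3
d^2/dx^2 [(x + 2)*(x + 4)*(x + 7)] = 6*x + 26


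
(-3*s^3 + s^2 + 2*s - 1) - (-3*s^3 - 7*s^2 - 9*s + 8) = 8*s^2 + 11*s - 9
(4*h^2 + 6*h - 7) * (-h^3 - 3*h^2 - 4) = -4*h^5 - 18*h^4 - 11*h^3 + 5*h^2 - 24*h + 28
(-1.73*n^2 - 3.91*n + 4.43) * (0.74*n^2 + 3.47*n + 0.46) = -1.2802*n^4 - 8.8965*n^3 - 11.0853*n^2 + 13.5735*n + 2.0378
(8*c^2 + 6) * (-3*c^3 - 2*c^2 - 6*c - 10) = -24*c^5 - 16*c^4 - 66*c^3 - 92*c^2 - 36*c - 60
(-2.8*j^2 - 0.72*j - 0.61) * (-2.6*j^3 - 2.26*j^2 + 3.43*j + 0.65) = 7.28*j^5 + 8.2*j^4 - 6.3908*j^3 - 2.911*j^2 - 2.5603*j - 0.3965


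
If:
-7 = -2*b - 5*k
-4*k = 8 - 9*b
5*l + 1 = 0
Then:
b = 68/53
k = 47/53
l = -1/5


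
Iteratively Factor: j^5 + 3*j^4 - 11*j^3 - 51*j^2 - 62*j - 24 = (j + 1)*(j^4 + 2*j^3 - 13*j^2 - 38*j - 24) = (j + 1)^2*(j^3 + j^2 - 14*j - 24) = (j + 1)^2*(j + 2)*(j^2 - j - 12) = (j + 1)^2*(j + 2)*(j + 3)*(j - 4)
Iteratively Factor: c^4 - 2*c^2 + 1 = (c + 1)*(c^3 - c^2 - c + 1) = (c - 1)*(c + 1)*(c^2 - 1) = (c - 1)^2*(c + 1)*(c + 1)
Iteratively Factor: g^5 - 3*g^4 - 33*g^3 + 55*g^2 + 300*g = (g - 5)*(g^4 + 2*g^3 - 23*g^2 - 60*g) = (g - 5)^2*(g^3 + 7*g^2 + 12*g) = (g - 5)^2*(g + 3)*(g^2 + 4*g) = (g - 5)^2*(g + 3)*(g + 4)*(g)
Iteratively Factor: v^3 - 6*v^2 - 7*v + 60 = (v - 4)*(v^2 - 2*v - 15) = (v - 4)*(v + 3)*(v - 5)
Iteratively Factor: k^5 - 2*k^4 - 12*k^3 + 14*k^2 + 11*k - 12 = (k - 4)*(k^4 + 2*k^3 - 4*k^2 - 2*k + 3) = (k - 4)*(k + 3)*(k^3 - k^2 - k + 1) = (k - 4)*(k - 1)*(k + 3)*(k^2 - 1) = (k - 4)*(k - 1)*(k + 1)*(k + 3)*(k - 1)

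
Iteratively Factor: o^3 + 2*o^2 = (o)*(o^2 + 2*o) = o*(o + 2)*(o)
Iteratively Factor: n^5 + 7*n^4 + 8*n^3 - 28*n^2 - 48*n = (n)*(n^4 + 7*n^3 + 8*n^2 - 28*n - 48) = n*(n + 4)*(n^3 + 3*n^2 - 4*n - 12) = n*(n + 3)*(n + 4)*(n^2 - 4) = n*(n - 2)*(n + 3)*(n + 4)*(n + 2)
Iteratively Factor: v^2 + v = (v + 1)*(v)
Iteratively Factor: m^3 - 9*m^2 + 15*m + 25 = (m + 1)*(m^2 - 10*m + 25) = (m - 5)*(m + 1)*(m - 5)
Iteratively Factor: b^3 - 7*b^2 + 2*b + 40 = (b - 4)*(b^2 - 3*b - 10) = (b - 4)*(b + 2)*(b - 5)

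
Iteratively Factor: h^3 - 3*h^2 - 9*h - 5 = (h - 5)*(h^2 + 2*h + 1) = (h - 5)*(h + 1)*(h + 1)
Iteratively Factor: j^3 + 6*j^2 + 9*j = (j + 3)*(j^2 + 3*j) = j*(j + 3)*(j + 3)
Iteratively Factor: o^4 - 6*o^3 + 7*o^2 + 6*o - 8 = (o - 2)*(o^3 - 4*o^2 - o + 4) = (o - 2)*(o + 1)*(o^2 - 5*o + 4) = (o - 2)*(o - 1)*(o + 1)*(o - 4)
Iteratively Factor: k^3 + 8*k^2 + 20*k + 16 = (k + 2)*(k^2 + 6*k + 8) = (k + 2)^2*(k + 4)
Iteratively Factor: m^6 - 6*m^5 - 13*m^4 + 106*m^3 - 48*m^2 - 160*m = (m - 4)*(m^5 - 2*m^4 - 21*m^3 + 22*m^2 + 40*m) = (m - 4)*(m + 1)*(m^4 - 3*m^3 - 18*m^2 + 40*m) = (m - 4)*(m + 1)*(m + 4)*(m^3 - 7*m^2 + 10*m) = (m - 5)*(m - 4)*(m + 1)*(m + 4)*(m^2 - 2*m) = m*(m - 5)*(m - 4)*(m + 1)*(m + 4)*(m - 2)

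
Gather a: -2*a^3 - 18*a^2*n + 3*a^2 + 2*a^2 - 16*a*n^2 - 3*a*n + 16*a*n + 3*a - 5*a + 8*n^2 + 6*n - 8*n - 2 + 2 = -2*a^3 + a^2*(5 - 18*n) + a*(-16*n^2 + 13*n - 2) + 8*n^2 - 2*n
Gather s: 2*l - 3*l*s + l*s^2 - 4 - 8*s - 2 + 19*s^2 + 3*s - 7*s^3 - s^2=2*l - 7*s^3 + s^2*(l + 18) + s*(-3*l - 5) - 6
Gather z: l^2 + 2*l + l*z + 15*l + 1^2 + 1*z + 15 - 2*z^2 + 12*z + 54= l^2 + 17*l - 2*z^2 + z*(l + 13) + 70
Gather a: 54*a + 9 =54*a + 9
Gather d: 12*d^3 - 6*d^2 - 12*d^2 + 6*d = 12*d^3 - 18*d^2 + 6*d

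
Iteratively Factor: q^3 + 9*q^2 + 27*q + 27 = (q + 3)*(q^2 + 6*q + 9) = (q + 3)^2*(q + 3)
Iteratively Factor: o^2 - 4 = (o + 2)*(o - 2)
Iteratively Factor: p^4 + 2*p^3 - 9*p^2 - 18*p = (p)*(p^3 + 2*p^2 - 9*p - 18) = p*(p + 2)*(p^2 - 9) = p*(p + 2)*(p + 3)*(p - 3)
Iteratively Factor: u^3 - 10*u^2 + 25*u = (u)*(u^2 - 10*u + 25) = u*(u - 5)*(u - 5)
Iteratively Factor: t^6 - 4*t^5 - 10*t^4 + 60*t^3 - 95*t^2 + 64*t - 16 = (t - 1)*(t^5 - 3*t^4 - 13*t^3 + 47*t^2 - 48*t + 16) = (t - 1)^2*(t^4 - 2*t^3 - 15*t^2 + 32*t - 16) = (t - 1)^3*(t^3 - t^2 - 16*t + 16) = (t - 4)*(t - 1)^3*(t^2 + 3*t - 4) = (t - 4)*(t - 1)^3*(t + 4)*(t - 1)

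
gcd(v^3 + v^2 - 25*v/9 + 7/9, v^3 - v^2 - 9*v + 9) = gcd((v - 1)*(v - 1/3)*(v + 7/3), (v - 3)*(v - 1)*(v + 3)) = v - 1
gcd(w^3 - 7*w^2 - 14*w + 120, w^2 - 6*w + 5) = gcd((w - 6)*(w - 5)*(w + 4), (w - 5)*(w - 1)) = w - 5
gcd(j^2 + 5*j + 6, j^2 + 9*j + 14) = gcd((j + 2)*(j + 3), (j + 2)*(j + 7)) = j + 2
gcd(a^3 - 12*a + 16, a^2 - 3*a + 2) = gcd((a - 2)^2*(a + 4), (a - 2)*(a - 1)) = a - 2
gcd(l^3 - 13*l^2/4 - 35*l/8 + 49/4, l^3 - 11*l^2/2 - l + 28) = l^2 - 3*l/2 - 7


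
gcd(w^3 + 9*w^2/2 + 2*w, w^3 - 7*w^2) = w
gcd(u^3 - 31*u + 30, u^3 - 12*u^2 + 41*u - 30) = u^2 - 6*u + 5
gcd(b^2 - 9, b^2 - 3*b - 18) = b + 3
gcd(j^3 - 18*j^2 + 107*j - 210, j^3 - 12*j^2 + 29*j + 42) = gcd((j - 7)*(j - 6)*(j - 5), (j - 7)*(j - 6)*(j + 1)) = j^2 - 13*j + 42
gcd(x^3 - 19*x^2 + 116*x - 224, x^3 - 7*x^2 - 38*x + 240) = x - 8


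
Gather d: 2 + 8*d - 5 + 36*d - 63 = 44*d - 66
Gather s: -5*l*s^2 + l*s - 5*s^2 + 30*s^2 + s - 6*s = s^2*(25 - 5*l) + s*(l - 5)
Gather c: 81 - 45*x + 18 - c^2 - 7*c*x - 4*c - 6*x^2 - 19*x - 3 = -c^2 + c*(-7*x - 4) - 6*x^2 - 64*x + 96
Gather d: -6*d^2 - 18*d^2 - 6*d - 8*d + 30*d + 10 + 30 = -24*d^2 + 16*d + 40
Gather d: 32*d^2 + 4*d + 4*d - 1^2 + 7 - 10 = 32*d^2 + 8*d - 4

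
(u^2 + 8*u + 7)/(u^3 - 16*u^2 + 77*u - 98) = (u^2 + 8*u + 7)/(u^3 - 16*u^2 + 77*u - 98)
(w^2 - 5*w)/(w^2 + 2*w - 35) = w/(w + 7)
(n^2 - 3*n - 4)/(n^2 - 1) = (n - 4)/(n - 1)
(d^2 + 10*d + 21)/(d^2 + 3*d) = (d + 7)/d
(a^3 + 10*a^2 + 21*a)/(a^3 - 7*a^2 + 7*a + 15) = a*(a^2 + 10*a + 21)/(a^3 - 7*a^2 + 7*a + 15)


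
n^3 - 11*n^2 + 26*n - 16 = (n - 8)*(n - 2)*(n - 1)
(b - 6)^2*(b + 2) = b^3 - 10*b^2 + 12*b + 72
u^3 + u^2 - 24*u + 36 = (u - 3)*(u - 2)*(u + 6)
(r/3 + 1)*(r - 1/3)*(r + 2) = r^3/3 + 14*r^2/9 + 13*r/9 - 2/3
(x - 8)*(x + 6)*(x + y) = x^3 + x^2*y - 2*x^2 - 2*x*y - 48*x - 48*y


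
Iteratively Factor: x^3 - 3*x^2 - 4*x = (x - 4)*(x^2 + x) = x*(x - 4)*(x + 1)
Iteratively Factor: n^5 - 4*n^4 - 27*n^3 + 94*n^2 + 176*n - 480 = (n - 2)*(n^4 - 2*n^3 - 31*n^2 + 32*n + 240) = (n - 4)*(n - 2)*(n^3 + 2*n^2 - 23*n - 60) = (n - 4)*(n - 2)*(n + 4)*(n^2 - 2*n - 15) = (n - 5)*(n - 4)*(n - 2)*(n + 4)*(n + 3)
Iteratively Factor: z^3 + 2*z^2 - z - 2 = (z + 2)*(z^2 - 1) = (z + 1)*(z + 2)*(z - 1)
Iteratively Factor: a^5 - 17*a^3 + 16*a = (a - 1)*(a^4 + a^3 - 16*a^2 - 16*a) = a*(a - 1)*(a^3 + a^2 - 16*a - 16) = a*(a - 1)*(a + 4)*(a^2 - 3*a - 4) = a*(a - 4)*(a - 1)*(a + 4)*(a + 1)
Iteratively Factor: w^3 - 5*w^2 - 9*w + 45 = (w - 3)*(w^2 - 2*w - 15) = (w - 5)*(w - 3)*(w + 3)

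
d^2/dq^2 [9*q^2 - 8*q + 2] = 18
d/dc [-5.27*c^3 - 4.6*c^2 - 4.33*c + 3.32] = -15.81*c^2 - 9.2*c - 4.33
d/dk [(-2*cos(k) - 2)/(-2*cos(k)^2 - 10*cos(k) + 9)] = 2*(4*cos(k) + cos(2*k) + 20)*sin(k)/(10*cos(k) + cos(2*k) - 8)^2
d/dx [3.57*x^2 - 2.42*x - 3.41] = 7.14*x - 2.42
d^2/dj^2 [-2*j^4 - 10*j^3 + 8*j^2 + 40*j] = -24*j^2 - 60*j + 16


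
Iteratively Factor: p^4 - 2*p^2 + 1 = (p + 1)*(p^3 - p^2 - p + 1) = (p - 1)*(p + 1)*(p^2 - 1) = (p - 1)*(p + 1)^2*(p - 1)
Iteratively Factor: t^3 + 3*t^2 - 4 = (t + 2)*(t^2 + t - 2) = (t - 1)*(t + 2)*(t + 2)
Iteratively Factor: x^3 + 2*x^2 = (x)*(x^2 + 2*x) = x^2*(x + 2)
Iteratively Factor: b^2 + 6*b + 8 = (b + 2)*(b + 4)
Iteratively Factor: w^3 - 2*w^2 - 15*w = (w + 3)*(w^2 - 5*w) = (w - 5)*(w + 3)*(w)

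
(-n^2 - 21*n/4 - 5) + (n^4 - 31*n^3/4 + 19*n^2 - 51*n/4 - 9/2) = n^4 - 31*n^3/4 + 18*n^2 - 18*n - 19/2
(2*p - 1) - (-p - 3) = 3*p + 2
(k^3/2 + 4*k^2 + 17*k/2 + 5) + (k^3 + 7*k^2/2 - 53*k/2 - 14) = 3*k^3/2 + 15*k^2/2 - 18*k - 9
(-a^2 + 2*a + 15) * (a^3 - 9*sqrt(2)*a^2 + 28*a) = -a^5 + 2*a^4 + 9*sqrt(2)*a^4 - 18*sqrt(2)*a^3 - 13*a^3 - 135*sqrt(2)*a^2 + 56*a^2 + 420*a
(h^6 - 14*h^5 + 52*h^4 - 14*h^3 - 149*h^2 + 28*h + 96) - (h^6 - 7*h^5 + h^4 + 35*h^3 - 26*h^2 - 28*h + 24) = -7*h^5 + 51*h^4 - 49*h^3 - 123*h^2 + 56*h + 72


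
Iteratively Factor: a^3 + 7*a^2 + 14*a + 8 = (a + 1)*(a^2 + 6*a + 8) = (a + 1)*(a + 4)*(a + 2)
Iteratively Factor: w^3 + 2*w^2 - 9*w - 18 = (w - 3)*(w^2 + 5*w + 6) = (w - 3)*(w + 3)*(w + 2)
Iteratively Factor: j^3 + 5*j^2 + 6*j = (j)*(j^2 + 5*j + 6) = j*(j + 3)*(j + 2)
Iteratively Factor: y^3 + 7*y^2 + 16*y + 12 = (y + 2)*(y^2 + 5*y + 6) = (y + 2)^2*(y + 3)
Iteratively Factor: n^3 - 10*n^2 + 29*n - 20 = (n - 5)*(n^2 - 5*n + 4) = (n - 5)*(n - 4)*(n - 1)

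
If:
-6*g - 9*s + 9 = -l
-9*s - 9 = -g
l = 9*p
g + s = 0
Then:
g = 9/10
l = -117/10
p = -13/10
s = -9/10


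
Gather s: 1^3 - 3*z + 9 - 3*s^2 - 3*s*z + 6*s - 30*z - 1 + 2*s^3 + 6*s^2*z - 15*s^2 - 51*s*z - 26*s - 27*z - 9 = 2*s^3 + s^2*(6*z - 18) + s*(-54*z - 20) - 60*z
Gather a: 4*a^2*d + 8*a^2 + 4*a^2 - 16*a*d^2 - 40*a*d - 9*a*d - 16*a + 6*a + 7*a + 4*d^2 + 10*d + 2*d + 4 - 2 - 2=a^2*(4*d + 12) + a*(-16*d^2 - 49*d - 3) + 4*d^2 + 12*d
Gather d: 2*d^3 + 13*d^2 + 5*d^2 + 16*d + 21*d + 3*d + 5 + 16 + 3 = 2*d^3 + 18*d^2 + 40*d + 24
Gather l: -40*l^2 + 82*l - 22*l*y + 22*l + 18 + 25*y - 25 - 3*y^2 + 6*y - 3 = -40*l^2 + l*(104 - 22*y) - 3*y^2 + 31*y - 10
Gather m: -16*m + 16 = 16 - 16*m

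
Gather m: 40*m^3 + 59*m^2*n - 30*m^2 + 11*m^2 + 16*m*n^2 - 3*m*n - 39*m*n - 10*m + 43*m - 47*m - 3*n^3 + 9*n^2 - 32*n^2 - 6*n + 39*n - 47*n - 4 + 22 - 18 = 40*m^3 + m^2*(59*n - 19) + m*(16*n^2 - 42*n - 14) - 3*n^3 - 23*n^2 - 14*n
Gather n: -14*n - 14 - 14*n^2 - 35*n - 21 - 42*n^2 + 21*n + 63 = -56*n^2 - 28*n + 28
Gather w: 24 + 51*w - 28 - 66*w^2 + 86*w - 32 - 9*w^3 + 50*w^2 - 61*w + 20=-9*w^3 - 16*w^2 + 76*w - 16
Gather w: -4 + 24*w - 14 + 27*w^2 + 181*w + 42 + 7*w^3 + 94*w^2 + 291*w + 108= 7*w^3 + 121*w^2 + 496*w + 132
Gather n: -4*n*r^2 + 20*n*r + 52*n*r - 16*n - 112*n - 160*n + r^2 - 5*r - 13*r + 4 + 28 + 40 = n*(-4*r^2 + 72*r - 288) + r^2 - 18*r + 72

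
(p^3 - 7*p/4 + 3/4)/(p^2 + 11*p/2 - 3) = (2*p^2 + p - 3)/(2*(p + 6))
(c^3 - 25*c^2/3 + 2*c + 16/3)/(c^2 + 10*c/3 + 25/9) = 3*(3*c^3 - 25*c^2 + 6*c + 16)/(9*c^2 + 30*c + 25)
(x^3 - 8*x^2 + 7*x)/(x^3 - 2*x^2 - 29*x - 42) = x*(x - 1)/(x^2 + 5*x + 6)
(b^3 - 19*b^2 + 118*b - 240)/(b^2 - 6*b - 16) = (b^2 - 11*b + 30)/(b + 2)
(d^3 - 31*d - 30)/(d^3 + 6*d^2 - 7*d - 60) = (d^2 - 5*d - 6)/(d^2 + d - 12)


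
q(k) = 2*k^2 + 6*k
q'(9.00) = 42.00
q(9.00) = 216.00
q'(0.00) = 6.00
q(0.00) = 0.00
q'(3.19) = 18.76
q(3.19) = 39.49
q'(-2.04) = -2.16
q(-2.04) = -3.92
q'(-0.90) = 2.40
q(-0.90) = -3.78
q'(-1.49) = 0.04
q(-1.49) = -4.50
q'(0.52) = 8.08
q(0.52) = 3.66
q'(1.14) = 10.56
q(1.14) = 9.44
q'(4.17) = 22.68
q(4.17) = 59.80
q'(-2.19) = -2.76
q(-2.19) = -3.55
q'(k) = 4*k + 6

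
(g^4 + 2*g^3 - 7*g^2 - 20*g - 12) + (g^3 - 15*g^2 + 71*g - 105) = g^4 + 3*g^3 - 22*g^2 + 51*g - 117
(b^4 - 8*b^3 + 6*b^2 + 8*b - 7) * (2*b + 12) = 2*b^5 - 4*b^4 - 84*b^3 + 88*b^2 + 82*b - 84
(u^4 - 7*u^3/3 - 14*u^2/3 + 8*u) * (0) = 0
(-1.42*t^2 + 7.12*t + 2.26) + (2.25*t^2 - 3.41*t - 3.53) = 0.83*t^2 + 3.71*t - 1.27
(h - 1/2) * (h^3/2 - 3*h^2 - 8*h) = h^4/2 - 13*h^3/4 - 13*h^2/2 + 4*h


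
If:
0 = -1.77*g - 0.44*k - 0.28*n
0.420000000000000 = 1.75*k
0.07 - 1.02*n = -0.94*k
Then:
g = -0.11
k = 0.24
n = 0.29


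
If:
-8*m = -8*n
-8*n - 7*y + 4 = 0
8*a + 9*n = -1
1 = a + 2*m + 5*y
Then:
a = -143/271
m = 97/271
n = 97/271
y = 44/271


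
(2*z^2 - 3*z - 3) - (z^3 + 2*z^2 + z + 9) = -z^3 - 4*z - 12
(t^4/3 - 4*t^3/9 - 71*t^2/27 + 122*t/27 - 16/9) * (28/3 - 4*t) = -4*t^5/3 + 44*t^4/9 + 172*t^3/27 - 3452*t^2/81 + 3992*t/81 - 448/27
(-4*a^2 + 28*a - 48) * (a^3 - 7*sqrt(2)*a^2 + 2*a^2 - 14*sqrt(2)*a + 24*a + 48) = -4*a^5 + 20*a^4 + 28*sqrt(2)*a^4 - 140*sqrt(2)*a^3 - 88*a^3 - 56*sqrt(2)*a^2 + 384*a^2 + 192*a + 672*sqrt(2)*a - 2304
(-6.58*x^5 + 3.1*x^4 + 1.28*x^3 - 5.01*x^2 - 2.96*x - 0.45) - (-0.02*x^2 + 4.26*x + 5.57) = -6.58*x^5 + 3.1*x^4 + 1.28*x^3 - 4.99*x^2 - 7.22*x - 6.02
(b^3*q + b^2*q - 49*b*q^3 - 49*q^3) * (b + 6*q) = b^4*q + 6*b^3*q^2 + b^3*q - 49*b^2*q^3 + 6*b^2*q^2 - 294*b*q^4 - 49*b*q^3 - 294*q^4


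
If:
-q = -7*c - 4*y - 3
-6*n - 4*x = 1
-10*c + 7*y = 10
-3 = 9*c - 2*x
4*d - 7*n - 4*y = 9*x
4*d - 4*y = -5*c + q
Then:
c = 142/495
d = 9049/1980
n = -223/110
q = 6119/495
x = 307/110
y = 182/99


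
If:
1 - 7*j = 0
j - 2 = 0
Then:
No Solution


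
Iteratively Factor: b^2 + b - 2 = (b - 1)*(b + 2)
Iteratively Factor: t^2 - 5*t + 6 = (t - 2)*(t - 3)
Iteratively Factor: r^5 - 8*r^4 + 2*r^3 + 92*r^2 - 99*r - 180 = (r - 4)*(r^4 - 4*r^3 - 14*r^2 + 36*r + 45) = (r - 5)*(r - 4)*(r^3 + r^2 - 9*r - 9) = (r - 5)*(r - 4)*(r + 1)*(r^2 - 9) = (r - 5)*(r - 4)*(r - 3)*(r + 1)*(r + 3)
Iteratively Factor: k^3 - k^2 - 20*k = (k + 4)*(k^2 - 5*k) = (k - 5)*(k + 4)*(k)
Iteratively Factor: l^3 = (l)*(l^2) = l^2*(l)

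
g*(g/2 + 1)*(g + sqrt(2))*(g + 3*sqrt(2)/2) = g^4/2 + g^3 + 5*sqrt(2)*g^3/4 + 3*g^2/2 + 5*sqrt(2)*g^2/2 + 3*g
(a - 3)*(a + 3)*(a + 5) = a^3 + 5*a^2 - 9*a - 45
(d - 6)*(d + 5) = d^2 - d - 30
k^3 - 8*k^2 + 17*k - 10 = (k - 5)*(k - 2)*(k - 1)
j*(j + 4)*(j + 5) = j^3 + 9*j^2 + 20*j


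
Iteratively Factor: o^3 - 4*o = (o + 2)*(o^2 - 2*o) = (o - 2)*(o + 2)*(o)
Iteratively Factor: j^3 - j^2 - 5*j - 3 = (j + 1)*(j^2 - 2*j - 3) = (j - 3)*(j + 1)*(j + 1)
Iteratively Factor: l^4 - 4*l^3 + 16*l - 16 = (l - 2)*(l^3 - 2*l^2 - 4*l + 8) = (l - 2)^2*(l^2 - 4) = (l - 2)^3*(l + 2)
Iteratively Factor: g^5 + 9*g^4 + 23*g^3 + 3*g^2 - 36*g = (g)*(g^4 + 9*g^3 + 23*g^2 + 3*g - 36) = g*(g + 4)*(g^3 + 5*g^2 + 3*g - 9) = g*(g + 3)*(g + 4)*(g^2 + 2*g - 3) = g*(g - 1)*(g + 3)*(g + 4)*(g + 3)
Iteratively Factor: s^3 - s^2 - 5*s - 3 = (s - 3)*(s^2 + 2*s + 1) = (s - 3)*(s + 1)*(s + 1)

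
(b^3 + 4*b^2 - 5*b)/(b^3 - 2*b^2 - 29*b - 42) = b*(-b^2 - 4*b + 5)/(-b^3 + 2*b^2 + 29*b + 42)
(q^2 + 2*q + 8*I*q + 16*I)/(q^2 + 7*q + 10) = (q + 8*I)/(q + 5)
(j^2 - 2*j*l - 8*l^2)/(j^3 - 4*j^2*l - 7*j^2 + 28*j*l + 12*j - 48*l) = (j + 2*l)/(j^2 - 7*j + 12)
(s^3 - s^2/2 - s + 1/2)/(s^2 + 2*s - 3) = (2*s^2 + s - 1)/(2*(s + 3))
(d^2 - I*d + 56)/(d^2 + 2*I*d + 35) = (d - 8*I)/(d - 5*I)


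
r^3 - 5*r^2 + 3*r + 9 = (r - 3)^2*(r + 1)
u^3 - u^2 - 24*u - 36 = (u - 6)*(u + 2)*(u + 3)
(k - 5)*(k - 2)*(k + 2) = k^3 - 5*k^2 - 4*k + 20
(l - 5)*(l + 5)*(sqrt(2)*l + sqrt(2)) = sqrt(2)*l^3 + sqrt(2)*l^2 - 25*sqrt(2)*l - 25*sqrt(2)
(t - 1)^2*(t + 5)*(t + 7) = t^4 + 10*t^3 + 12*t^2 - 58*t + 35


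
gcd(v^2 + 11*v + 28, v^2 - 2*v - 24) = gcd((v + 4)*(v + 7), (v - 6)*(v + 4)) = v + 4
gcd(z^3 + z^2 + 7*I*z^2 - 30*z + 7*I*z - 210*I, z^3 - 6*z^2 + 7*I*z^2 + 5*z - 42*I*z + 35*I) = z^2 + z*(-5 + 7*I) - 35*I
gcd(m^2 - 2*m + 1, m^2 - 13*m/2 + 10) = 1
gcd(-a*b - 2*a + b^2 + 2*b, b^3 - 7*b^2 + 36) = b + 2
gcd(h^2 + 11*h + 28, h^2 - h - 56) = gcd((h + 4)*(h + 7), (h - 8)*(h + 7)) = h + 7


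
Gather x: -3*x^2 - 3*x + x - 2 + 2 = -3*x^2 - 2*x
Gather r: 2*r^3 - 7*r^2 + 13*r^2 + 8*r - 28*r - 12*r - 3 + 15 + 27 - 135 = 2*r^3 + 6*r^2 - 32*r - 96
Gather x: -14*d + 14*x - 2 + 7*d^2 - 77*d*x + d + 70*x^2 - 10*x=7*d^2 - 13*d + 70*x^2 + x*(4 - 77*d) - 2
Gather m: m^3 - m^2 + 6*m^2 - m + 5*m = m^3 + 5*m^2 + 4*m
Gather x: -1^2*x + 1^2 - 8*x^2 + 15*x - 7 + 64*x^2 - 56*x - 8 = 56*x^2 - 42*x - 14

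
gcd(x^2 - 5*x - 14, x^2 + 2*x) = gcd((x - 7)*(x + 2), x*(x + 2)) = x + 2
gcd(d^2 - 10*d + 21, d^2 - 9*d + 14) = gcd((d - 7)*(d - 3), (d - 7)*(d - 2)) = d - 7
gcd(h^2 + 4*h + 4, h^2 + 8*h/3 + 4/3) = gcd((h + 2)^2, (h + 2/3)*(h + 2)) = h + 2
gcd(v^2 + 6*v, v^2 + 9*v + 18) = v + 6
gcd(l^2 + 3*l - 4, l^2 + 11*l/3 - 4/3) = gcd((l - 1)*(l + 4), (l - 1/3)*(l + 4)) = l + 4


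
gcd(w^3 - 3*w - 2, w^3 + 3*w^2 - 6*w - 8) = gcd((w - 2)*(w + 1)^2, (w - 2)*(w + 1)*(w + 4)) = w^2 - w - 2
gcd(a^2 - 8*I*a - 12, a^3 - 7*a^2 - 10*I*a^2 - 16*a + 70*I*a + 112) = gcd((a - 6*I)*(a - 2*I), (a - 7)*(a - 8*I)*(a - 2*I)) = a - 2*I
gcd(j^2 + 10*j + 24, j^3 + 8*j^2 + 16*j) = j + 4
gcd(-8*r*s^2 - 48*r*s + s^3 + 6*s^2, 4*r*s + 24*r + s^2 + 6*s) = s + 6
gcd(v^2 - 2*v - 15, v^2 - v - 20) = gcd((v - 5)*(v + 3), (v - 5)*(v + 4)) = v - 5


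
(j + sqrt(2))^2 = j^2 + 2*sqrt(2)*j + 2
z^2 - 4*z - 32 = (z - 8)*(z + 4)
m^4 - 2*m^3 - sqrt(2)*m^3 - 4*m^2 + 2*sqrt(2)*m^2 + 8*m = m*(m - 2)*(m - 2*sqrt(2))*(m + sqrt(2))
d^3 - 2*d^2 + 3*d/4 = d*(d - 3/2)*(d - 1/2)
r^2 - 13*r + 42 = (r - 7)*(r - 6)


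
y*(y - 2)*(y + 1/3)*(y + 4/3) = y^4 - y^3/3 - 26*y^2/9 - 8*y/9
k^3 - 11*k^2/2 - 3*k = k*(k - 6)*(k + 1/2)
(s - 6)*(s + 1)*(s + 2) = s^3 - 3*s^2 - 16*s - 12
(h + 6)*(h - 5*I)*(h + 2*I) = h^3 + 6*h^2 - 3*I*h^2 + 10*h - 18*I*h + 60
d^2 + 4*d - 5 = (d - 1)*(d + 5)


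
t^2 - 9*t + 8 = (t - 8)*(t - 1)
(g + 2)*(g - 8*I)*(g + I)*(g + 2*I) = g^4 + 2*g^3 - 5*I*g^3 + 22*g^2 - 10*I*g^2 + 44*g + 16*I*g + 32*I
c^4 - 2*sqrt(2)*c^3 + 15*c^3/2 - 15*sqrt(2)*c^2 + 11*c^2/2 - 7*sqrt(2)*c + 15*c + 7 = (c + 1/2)*(c + 7)*(c - sqrt(2))^2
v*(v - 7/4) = v^2 - 7*v/4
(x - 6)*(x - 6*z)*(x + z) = x^3 - 5*x^2*z - 6*x^2 - 6*x*z^2 + 30*x*z + 36*z^2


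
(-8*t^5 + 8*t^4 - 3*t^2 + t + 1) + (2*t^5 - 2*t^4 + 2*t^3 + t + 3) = -6*t^5 + 6*t^4 + 2*t^3 - 3*t^2 + 2*t + 4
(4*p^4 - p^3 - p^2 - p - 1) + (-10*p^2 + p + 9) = 4*p^4 - p^3 - 11*p^2 + 8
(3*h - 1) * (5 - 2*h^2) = -6*h^3 + 2*h^2 + 15*h - 5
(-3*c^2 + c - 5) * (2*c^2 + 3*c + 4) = -6*c^4 - 7*c^3 - 19*c^2 - 11*c - 20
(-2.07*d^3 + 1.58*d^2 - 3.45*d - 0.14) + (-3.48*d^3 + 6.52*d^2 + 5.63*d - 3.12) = -5.55*d^3 + 8.1*d^2 + 2.18*d - 3.26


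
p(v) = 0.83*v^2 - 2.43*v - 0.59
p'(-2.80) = -7.08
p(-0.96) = 2.51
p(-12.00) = 148.09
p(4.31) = 4.35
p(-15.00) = 222.61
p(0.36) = -1.36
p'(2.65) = 1.97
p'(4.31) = 4.72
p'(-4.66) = -10.17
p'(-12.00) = -22.35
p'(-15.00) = -27.33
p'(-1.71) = -5.27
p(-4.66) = 28.76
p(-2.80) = 12.72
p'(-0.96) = -4.02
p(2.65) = -1.20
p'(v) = 1.66*v - 2.43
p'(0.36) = -1.83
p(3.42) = 0.81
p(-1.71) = 5.99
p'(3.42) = 3.25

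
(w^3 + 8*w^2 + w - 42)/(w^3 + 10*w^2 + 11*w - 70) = (w + 3)/(w + 5)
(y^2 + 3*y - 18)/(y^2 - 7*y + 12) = (y + 6)/(y - 4)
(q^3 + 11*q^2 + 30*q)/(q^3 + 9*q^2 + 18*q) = (q + 5)/(q + 3)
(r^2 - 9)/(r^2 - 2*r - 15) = (r - 3)/(r - 5)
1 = 1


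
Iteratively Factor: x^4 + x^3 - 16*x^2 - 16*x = (x + 1)*(x^3 - 16*x) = (x - 4)*(x + 1)*(x^2 + 4*x) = (x - 4)*(x + 1)*(x + 4)*(x)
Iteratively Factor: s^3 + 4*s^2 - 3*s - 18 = (s + 3)*(s^2 + s - 6) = (s + 3)^2*(s - 2)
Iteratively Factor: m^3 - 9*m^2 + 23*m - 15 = (m - 1)*(m^2 - 8*m + 15) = (m - 5)*(m - 1)*(m - 3)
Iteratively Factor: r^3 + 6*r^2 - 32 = (r - 2)*(r^2 + 8*r + 16) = (r - 2)*(r + 4)*(r + 4)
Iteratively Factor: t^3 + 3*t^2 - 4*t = (t + 4)*(t^2 - t) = t*(t + 4)*(t - 1)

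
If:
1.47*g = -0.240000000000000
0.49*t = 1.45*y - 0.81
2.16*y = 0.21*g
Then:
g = -0.16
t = -1.70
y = -0.02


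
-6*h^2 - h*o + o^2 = (-3*h + o)*(2*h + o)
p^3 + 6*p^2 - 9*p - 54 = (p - 3)*(p + 3)*(p + 6)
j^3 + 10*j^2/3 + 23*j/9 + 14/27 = (j + 1/3)*(j + 2/3)*(j + 7/3)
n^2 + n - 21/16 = (n - 3/4)*(n + 7/4)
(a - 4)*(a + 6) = a^2 + 2*a - 24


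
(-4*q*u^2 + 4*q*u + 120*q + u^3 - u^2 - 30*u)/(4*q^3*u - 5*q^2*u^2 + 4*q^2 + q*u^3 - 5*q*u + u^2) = (-u^2 + u + 30)/(q^2*u - q*u^2 + q - u)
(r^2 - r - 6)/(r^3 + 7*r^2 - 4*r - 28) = (r - 3)/(r^2 + 5*r - 14)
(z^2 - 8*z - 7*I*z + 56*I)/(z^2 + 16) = (z^2 - 8*z - 7*I*z + 56*I)/(z^2 + 16)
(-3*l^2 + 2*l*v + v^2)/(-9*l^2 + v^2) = (-l + v)/(-3*l + v)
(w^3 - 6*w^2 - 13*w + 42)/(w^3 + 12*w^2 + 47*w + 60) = (w^2 - 9*w + 14)/(w^2 + 9*w + 20)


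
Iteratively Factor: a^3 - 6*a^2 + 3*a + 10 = (a + 1)*(a^2 - 7*a + 10) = (a - 2)*(a + 1)*(a - 5)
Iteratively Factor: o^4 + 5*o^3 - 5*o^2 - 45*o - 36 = (o - 3)*(o^3 + 8*o^2 + 19*o + 12) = (o - 3)*(o + 1)*(o^2 + 7*o + 12) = (o - 3)*(o + 1)*(o + 4)*(o + 3)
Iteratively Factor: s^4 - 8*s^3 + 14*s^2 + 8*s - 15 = (s - 1)*(s^3 - 7*s^2 + 7*s + 15) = (s - 5)*(s - 1)*(s^2 - 2*s - 3) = (s - 5)*(s - 1)*(s + 1)*(s - 3)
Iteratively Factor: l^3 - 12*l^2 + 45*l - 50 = (l - 5)*(l^2 - 7*l + 10) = (l - 5)*(l - 2)*(l - 5)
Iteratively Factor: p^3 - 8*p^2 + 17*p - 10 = (p - 5)*(p^2 - 3*p + 2) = (p - 5)*(p - 1)*(p - 2)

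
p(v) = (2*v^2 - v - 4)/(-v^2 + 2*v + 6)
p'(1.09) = 0.47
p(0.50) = -0.59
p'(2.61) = 3.30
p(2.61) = 1.59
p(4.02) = -11.46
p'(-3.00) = -0.23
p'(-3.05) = -0.21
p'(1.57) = 0.77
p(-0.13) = -0.67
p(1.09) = -0.39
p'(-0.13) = -0.00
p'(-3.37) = -0.12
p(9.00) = -2.61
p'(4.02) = 25.53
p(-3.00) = -1.89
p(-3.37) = -1.83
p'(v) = (2*v - 2)*(2*v^2 - v - 4)/(-v^2 + 2*v + 6)^2 + (4*v - 1)/(-v^2 + 2*v + 6) = (3*v^2 + 16*v + 2)/(v^4 - 4*v^3 - 8*v^2 + 24*v + 36)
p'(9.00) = 0.12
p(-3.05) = -1.88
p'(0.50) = 0.24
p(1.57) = -0.10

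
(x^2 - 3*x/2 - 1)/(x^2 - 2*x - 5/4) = 2*(x - 2)/(2*x - 5)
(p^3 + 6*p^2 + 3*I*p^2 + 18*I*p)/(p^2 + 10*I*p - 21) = p*(p + 6)/(p + 7*I)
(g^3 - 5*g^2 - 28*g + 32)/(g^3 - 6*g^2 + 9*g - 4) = (g^2 - 4*g - 32)/(g^2 - 5*g + 4)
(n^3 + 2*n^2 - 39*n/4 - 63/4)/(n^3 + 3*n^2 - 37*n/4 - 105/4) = (2*n + 3)/(2*n + 5)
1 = 1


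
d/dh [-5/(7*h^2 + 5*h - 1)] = 5*(14*h + 5)/(7*h^2 + 5*h - 1)^2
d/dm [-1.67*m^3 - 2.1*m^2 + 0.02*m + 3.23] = -5.01*m^2 - 4.2*m + 0.02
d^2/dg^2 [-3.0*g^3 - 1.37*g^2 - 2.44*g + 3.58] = -18.0*g - 2.74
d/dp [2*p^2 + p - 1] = 4*p + 1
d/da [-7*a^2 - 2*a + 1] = -14*a - 2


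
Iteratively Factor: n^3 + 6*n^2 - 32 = (n + 4)*(n^2 + 2*n - 8) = (n - 2)*(n + 4)*(n + 4)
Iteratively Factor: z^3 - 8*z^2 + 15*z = (z - 5)*(z^2 - 3*z) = z*(z - 5)*(z - 3)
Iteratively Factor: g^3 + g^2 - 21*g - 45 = (g + 3)*(g^2 - 2*g - 15) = (g - 5)*(g + 3)*(g + 3)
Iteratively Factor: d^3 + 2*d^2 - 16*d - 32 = (d - 4)*(d^2 + 6*d + 8) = (d - 4)*(d + 4)*(d + 2)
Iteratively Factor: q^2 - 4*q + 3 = (q - 1)*(q - 3)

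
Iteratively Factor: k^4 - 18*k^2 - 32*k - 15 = (k - 5)*(k^3 + 5*k^2 + 7*k + 3) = (k - 5)*(k + 1)*(k^2 + 4*k + 3) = (k - 5)*(k + 1)^2*(k + 3)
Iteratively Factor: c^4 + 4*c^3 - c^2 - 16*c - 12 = (c + 3)*(c^3 + c^2 - 4*c - 4) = (c - 2)*(c + 3)*(c^2 + 3*c + 2) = (c - 2)*(c + 1)*(c + 3)*(c + 2)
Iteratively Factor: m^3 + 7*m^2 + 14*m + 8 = (m + 4)*(m^2 + 3*m + 2) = (m + 2)*(m + 4)*(m + 1)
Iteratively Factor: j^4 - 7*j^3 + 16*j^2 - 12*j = (j - 3)*(j^3 - 4*j^2 + 4*j) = (j - 3)*(j - 2)*(j^2 - 2*j) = (j - 3)*(j - 2)^2*(j)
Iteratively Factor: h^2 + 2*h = (h + 2)*(h)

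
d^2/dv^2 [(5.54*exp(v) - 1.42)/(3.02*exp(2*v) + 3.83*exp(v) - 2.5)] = (50.527016*exp(4*v) - 115.882836*exp(3*v) + 201.688284*exp(2*v) - 10.668338*exp(v) + 21.0285)*exp(v)/(27.543608*exp(6*v) + 104.793396*exp(5*v) + 64.497234*exp(4*v) - 117.317113*exp(3*v) - 53.39175*exp(2*v) + 71.8125*exp(v) - 15.625)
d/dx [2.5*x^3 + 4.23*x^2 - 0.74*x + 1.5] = 7.5*x^2 + 8.46*x - 0.74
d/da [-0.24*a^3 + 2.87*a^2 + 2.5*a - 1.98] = -0.72*a^2 + 5.74*a + 2.5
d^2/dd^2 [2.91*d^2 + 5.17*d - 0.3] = 5.82000000000000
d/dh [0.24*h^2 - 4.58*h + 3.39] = 0.48*h - 4.58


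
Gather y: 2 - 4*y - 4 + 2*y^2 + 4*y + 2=2*y^2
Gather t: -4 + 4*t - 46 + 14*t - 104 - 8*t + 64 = 10*t - 90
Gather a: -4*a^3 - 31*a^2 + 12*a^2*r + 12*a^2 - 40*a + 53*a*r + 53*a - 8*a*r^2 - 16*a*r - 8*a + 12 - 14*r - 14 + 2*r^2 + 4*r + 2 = -4*a^3 + a^2*(12*r - 19) + a*(-8*r^2 + 37*r + 5) + 2*r^2 - 10*r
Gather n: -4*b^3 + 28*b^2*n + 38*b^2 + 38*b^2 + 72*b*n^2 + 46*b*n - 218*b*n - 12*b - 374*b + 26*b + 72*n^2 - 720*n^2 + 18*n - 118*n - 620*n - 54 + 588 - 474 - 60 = -4*b^3 + 76*b^2 - 360*b + n^2*(72*b - 648) + n*(28*b^2 - 172*b - 720)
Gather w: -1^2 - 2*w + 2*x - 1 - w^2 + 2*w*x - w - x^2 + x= -w^2 + w*(2*x - 3) - x^2 + 3*x - 2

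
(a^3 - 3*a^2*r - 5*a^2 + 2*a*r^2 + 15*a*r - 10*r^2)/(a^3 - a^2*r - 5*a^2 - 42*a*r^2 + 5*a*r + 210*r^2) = (-a^2 + 3*a*r - 2*r^2)/(-a^2 + a*r + 42*r^2)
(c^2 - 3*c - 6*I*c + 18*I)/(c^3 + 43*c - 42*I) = (c - 3)/(c^2 + 6*I*c + 7)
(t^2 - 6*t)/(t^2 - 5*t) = (t - 6)/(t - 5)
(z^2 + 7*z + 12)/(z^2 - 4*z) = (z^2 + 7*z + 12)/(z*(z - 4))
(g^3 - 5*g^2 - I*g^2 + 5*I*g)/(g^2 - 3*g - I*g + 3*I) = g*(g - 5)/(g - 3)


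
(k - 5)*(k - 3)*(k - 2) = k^3 - 10*k^2 + 31*k - 30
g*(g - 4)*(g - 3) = g^3 - 7*g^2 + 12*g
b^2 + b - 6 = (b - 2)*(b + 3)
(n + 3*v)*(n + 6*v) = n^2 + 9*n*v + 18*v^2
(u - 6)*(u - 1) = u^2 - 7*u + 6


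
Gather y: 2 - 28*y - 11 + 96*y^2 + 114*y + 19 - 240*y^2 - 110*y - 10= -144*y^2 - 24*y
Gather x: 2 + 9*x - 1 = 9*x + 1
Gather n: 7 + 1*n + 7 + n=2*n + 14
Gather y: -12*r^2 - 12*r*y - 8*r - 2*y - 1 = -12*r^2 - 8*r + y*(-12*r - 2) - 1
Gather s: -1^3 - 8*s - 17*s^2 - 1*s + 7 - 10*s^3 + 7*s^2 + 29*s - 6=-10*s^3 - 10*s^2 + 20*s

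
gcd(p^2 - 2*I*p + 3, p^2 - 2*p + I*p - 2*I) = p + I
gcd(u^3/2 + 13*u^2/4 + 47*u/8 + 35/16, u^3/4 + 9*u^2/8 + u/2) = u + 1/2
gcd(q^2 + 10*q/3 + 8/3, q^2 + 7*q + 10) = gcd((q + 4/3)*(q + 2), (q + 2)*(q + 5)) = q + 2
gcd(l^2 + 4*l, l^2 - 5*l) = l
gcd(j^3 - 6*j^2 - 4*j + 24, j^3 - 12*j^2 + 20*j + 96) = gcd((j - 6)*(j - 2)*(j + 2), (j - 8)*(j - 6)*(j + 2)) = j^2 - 4*j - 12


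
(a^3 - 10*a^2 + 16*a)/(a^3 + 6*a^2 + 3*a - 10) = a*(a^2 - 10*a + 16)/(a^3 + 6*a^2 + 3*a - 10)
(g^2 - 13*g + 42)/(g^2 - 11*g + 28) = (g - 6)/(g - 4)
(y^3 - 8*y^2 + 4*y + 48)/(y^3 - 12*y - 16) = (y - 6)/(y + 2)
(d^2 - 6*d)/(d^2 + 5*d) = (d - 6)/(d + 5)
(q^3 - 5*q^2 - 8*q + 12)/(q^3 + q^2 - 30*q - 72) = (q^2 + q - 2)/(q^2 + 7*q + 12)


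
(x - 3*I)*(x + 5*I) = x^2 + 2*I*x + 15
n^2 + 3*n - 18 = (n - 3)*(n + 6)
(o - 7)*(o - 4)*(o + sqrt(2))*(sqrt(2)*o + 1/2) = sqrt(2)*o^4 - 11*sqrt(2)*o^3 + 5*o^3/2 - 55*o^2/2 + 57*sqrt(2)*o^2/2 - 11*sqrt(2)*o/2 + 70*o + 14*sqrt(2)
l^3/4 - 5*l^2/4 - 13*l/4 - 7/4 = (l/4 + 1/4)*(l - 7)*(l + 1)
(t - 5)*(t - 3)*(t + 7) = t^3 - t^2 - 41*t + 105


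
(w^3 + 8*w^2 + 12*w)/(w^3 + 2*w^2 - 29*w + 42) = w*(w^2 + 8*w + 12)/(w^3 + 2*w^2 - 29*w + 42)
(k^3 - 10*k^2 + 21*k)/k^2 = k - 10 + 21/k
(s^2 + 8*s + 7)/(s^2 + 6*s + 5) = (s + 7)/(s + 5)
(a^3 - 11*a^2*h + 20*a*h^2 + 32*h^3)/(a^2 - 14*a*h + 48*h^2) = (a^2 - 3*a*h - 4*h^2)/(a - 6*h)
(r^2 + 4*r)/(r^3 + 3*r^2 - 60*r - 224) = r/(r^2 - r - 56)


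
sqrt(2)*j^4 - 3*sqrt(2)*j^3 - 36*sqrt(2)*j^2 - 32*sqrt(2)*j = j*(j - 8)*(j + 4)*(sqrt(2)*j + sqrt(2))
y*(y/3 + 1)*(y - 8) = y^3/3 - 5*y^2/3 - 8*y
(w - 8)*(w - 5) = w^2 - 13*w + 40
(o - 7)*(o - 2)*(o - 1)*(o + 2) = o^4 - 8*o^3 + 3*o^2 + 32*o - 28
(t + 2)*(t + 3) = t^2 + 5*t + 6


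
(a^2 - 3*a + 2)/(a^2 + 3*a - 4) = (a - 2)/(a + 4)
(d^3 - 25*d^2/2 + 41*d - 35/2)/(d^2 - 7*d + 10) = (2*d^2 - 15*d + 7)/(2*(d - 2))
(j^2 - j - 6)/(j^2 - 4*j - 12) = (j - 3)/(j - 6)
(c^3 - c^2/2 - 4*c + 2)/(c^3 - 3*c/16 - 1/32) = 16*(c^2 - 4)/(16*c^2 + 8*c + 1)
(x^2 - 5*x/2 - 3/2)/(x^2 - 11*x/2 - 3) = (x - 3)/(x - 6)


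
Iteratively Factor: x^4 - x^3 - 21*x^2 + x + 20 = (x + 1)*(x^3 - 2*x^2 - 19*x + 20) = (x - 1)*(x + 1)*(x^2 - x - 20) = (x - 1)*(x + 1)*(x + 4)*(x - 5)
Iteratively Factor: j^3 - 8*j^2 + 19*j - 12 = (j - 4)*(j^2 - 4*j + 3) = (j - 4)*(j - 3)*(j - 1)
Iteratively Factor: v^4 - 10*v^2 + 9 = (v + 1)*(v^3 - v^2 - 9*v + 9) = (v - 3)*(v + 1)*(v^2 + 2*v - 3) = (v - 3)*(v - 1)*(v + 1)*(v + 3)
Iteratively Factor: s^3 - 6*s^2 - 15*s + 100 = (s + 4)*(s^2 - 10*s + 25) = (s - 5)*(s + 4)*(s - 5)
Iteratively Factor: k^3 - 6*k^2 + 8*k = (k - 2)*(k^2 - 4*k) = k*(k - 2)*(k - 4)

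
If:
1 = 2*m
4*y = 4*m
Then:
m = 1/2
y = 1/2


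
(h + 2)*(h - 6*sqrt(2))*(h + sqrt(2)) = h^3 - 5*sqrt(2)*h^2 + 2*h^2 - 10*sqrt(2)*h - 12*h - 24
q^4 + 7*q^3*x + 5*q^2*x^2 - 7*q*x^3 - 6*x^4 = (q - x)*(q + x)^2*(q + 6*x)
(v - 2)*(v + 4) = v^2 + 2*v - 8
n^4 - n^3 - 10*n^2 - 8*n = n*(n - 4)*(n + 1)*(n + 2)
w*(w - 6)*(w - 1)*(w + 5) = w^4 - 2*w^3 - 29*w^2 + 30*w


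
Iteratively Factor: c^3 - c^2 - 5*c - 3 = (c + 1)*(c^2 - 2*c - 3) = (c - 3)*(c + 1)*(c + 1)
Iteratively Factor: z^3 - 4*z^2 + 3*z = (z - 3)*(z^2 - z) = z*(z - 3)*(z - 1)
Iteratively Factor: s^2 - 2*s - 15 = (s + 3)*(s - 5)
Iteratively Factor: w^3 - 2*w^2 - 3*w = (w + 1)*(w^2 - 3*w) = (w - 3)*(w + 1)*(w)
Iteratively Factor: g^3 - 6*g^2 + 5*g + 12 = (g + 1)*(g^2 - 7*g + 12) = (g - 4)*(g + 1)*(g - 3)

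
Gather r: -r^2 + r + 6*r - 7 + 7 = -r^2 + 7*r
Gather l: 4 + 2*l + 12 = 2*l + 16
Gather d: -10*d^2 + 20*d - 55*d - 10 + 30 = -10*d^2 - 35*d + 20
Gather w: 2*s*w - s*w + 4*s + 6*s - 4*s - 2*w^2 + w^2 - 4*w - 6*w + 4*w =6*s - w^2 + w*(s - 6)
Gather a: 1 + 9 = 10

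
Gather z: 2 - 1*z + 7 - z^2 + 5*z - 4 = -z^2 + 4*z + 5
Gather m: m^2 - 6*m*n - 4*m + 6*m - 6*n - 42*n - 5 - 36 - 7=m^2 + m*(2 - 6*n) - 48*n - 48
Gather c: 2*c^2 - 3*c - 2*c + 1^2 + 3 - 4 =2*c^2 - 5*c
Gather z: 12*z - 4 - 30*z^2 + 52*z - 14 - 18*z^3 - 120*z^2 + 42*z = -18*z^3 - 150*z^2 + 106*z - 18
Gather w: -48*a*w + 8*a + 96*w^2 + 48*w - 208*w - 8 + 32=8*a + 96*w^2 + w*(-48*a - 160) + 24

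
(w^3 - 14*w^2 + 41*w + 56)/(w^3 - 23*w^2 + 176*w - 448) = (w + 1)/(w - 8)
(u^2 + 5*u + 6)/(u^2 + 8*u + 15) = (u + 2)/(u + 5)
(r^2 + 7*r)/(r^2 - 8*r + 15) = r*(r + 7)/(r^2 - 8*r + 15)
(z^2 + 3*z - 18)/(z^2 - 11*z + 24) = (z + 6)/(z - 8)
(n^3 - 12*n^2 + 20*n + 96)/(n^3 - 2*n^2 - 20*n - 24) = (n - 8)/(n + 2)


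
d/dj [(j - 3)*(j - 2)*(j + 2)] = 3*j^2 - 6*j - 4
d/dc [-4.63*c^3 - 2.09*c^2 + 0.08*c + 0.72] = -13.89*c^2 - 4.18*c + 0.08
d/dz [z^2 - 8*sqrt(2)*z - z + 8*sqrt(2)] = 2*z - 8*sqrt(2) - 1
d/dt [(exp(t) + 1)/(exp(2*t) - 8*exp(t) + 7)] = (-2*(exp(t) - 4)*(exp(t) + 1) + exp(2*t) - 8*exp(t) + 7)*exp(t)/(exp(2*t) - 8*exp(t) + 7)^2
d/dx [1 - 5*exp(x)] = -5*exp(x)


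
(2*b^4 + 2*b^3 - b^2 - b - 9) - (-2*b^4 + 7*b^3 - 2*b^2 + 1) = 4*b^4 - 5*b^3 + b^2 - b - 10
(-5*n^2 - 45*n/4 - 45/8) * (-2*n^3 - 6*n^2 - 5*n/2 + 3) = 10*n^5 + 105*n^4/2 + 365*n^3/4 + 375*n^2/8 - 315*n/16 - 135/8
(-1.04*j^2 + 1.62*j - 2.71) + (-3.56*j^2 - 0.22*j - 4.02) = -4.6*j^2 + 1.4*j - 6.73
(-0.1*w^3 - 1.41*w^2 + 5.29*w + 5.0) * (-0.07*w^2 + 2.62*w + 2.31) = 0.007*w^5 - 0.1633*w^4 - 4.2955*w^3 + 10.2527*w^2 + 25.3199*w + 11.55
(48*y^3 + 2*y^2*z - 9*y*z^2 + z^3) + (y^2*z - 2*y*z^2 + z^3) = 48*y^3 + 3*y^2*z - 11*y*z^2 + 2*z^3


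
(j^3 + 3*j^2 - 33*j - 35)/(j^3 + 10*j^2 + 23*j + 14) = (j - 5)/(j + 2)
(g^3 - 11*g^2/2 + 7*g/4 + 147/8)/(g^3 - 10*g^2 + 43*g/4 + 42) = (g - 7/2)/(g - 8)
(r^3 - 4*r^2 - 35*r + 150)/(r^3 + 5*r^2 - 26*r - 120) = (r - 5)/(r + 4)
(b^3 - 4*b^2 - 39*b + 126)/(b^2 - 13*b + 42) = (b^2 + 3*b - 18)/(b - 6)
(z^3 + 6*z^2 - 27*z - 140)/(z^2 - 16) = (z^2 + 2*z - 35)/(z - 4)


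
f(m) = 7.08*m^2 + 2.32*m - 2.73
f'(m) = 14.16*m + 2.32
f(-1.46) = 8.97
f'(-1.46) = -18.35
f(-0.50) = -2.12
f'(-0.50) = -4.76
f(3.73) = 104.43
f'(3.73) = 55.14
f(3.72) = 103.88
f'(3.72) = 55.00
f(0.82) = 3.93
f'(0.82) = 13.93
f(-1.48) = 9.34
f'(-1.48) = -18.64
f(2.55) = 49.22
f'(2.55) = 38.43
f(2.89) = 63.11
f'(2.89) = 43.24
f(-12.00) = 988.95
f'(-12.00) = -167.60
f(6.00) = 266.07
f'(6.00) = 87.28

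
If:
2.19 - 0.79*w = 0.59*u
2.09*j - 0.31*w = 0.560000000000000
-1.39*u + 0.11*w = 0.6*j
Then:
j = 0.69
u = -0.07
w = 2.83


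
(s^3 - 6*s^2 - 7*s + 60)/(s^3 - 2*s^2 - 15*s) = (s - 4)/s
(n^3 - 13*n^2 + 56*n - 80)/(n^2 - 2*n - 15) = (n^2 - 8*n + 16)/(n + 3)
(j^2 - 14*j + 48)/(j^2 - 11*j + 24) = (j - 6)/(j - 3)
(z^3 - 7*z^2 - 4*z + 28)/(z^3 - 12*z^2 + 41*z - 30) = (z^3 - 7*z^2 - 4*z + 28)/(z^3 - 12*z^2 + 41*z - 30)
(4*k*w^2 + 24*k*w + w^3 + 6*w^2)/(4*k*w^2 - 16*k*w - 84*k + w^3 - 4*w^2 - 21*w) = w*(w + 6)/(w^2 - 4*w - 21)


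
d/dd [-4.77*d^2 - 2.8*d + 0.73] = -9.54*d - 2.8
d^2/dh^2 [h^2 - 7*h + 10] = 2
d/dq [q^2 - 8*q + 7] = 2*q - 8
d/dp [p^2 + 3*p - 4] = 2*p + 3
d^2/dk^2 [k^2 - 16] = 2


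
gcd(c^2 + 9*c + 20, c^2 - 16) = c + 4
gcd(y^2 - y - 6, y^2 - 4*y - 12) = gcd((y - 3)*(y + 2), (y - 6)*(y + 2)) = y + 2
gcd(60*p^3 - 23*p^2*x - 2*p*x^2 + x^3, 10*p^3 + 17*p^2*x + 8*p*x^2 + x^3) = 5*p + x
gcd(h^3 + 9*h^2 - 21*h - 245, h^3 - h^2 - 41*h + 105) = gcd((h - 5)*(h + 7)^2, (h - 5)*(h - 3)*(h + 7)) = h^2 + 2*h - 35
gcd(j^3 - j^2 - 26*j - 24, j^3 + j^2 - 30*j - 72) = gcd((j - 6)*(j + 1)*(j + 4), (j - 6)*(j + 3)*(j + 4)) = j^2 - 2*j - 24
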